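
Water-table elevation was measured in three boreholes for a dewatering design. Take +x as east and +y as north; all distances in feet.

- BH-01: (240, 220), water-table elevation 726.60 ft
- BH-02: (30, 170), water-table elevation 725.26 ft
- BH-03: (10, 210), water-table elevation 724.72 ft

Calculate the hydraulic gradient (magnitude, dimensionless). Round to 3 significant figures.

Taking BH-01 as reference: BH-02−BH-01 = (-210, -50, -1.34); BH-03−BH-01 = (-230, -10, -1.88).
Determinant of the coordinate differences = (-210)·(-10) − (-230)·(-50) = -9400.
∂h/∂x = [(-1.34)·(-10) − (-1.88)·(-50)] / -9400 = +0.008574
∂h/∂y = [(-210)·(-1.88) − (-230)·(-1.34)] / -9400 = -0.009213
|∇h| = √(0.008574² + -0.009213²) = 0.01259

0.0126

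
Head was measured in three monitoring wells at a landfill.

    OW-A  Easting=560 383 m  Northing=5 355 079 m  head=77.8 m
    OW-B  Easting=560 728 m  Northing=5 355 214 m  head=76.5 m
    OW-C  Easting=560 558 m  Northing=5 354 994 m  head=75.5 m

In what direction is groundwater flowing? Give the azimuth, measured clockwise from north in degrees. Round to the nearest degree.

143°

Taking OW-A as reference: OW-B−OW-A = (345, 135, -1.3); OW-C−OW-A = (175, -85, -2.3).
Solve a·Δx + b·Δy = Δh: det = 345·(-85) − 175·135 = -52950.
∂h/∂x = [(-1.3)·(-85) − (-2.3)·135] / -52950 = -0.007951
∂h/∂y = [345·(-2.3) − 175·(-1.3)] / -52950 = +0.01069
Flow direction (−∇h) has components (+0.007951 E, -0.01069 N).
Azimuth = atan2(E, N) = atan2(+0.007951, -0.01069) = 143.4° ≈ 143°.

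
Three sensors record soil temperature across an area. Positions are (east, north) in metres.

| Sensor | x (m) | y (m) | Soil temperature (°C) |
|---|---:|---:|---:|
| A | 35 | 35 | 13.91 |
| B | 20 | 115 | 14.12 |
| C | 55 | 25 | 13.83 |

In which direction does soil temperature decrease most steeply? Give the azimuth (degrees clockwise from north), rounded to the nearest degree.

125°

Taking A as reference: B−A = (-15, 80, +0.21); C−A = (20, -10, -0.08).
Solve a·Δx + b·Δy = ΔT: det = (-15)·(-10) − 20·80 = -1450.
∂T/∂x = [(+0.21)·(-10) − (-0.08)·80] / -1450 = -0.002966
∂T/∂y = [(-15)·(-0.08) − 20·(+0.21)] / -1450 = +0.002069
Steepest decrease is along −∇f: components (+0.002966 E, -0.002069 N).
Azimuth = atan2(+0.002966, -0.002069) = 124.9° ≈ 125°.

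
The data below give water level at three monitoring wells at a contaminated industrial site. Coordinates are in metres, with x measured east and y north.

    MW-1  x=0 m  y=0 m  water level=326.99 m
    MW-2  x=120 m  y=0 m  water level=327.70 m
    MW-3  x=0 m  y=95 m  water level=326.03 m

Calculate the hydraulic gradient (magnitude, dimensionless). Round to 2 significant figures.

0.012

∂h/∂x = (327.70 − 326.99) / (120 − 0) = +0.005917
∂h/∂y = (326.03 − 326.99) / (95 − 0) = -0.01011
|∇h| = √(0.005917² + -0.01011²) = 0.01171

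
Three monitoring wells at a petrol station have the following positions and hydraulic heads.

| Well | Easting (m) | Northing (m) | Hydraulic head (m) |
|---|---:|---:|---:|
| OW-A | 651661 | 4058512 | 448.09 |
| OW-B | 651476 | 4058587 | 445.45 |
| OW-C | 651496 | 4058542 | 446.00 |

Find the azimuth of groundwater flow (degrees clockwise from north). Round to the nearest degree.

Differences from OW-A: to OW-B (Δx, Δy, Δh) = (-185, 75, -2.64); to OW-C = (-165, 30, -2.09).
Solve a·Δx + b·Δy = Δh: det = (-185)·30 − (-165)·75 = 6825.
∂h/∂x = [(-2.64)·30 − (-2.09)·75] / 6825 = +0.01136
∂h/∂y = [(-185)·(-2.09) − (-165)·(-2.64)] / 6825 = -0.007172
Flow direction (−∇h) has components (-0.01136 E, +0.007172 N).
Azimuth = atan2(E, N) = atan2(-0.01136, +0.007172) = 302.3° ≈ 302°.

302°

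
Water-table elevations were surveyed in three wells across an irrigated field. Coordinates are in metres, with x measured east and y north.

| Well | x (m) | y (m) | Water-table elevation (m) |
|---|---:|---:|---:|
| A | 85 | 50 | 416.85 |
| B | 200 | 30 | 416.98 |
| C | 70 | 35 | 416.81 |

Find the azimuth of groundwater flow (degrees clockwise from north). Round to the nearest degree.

Taking A as reference: B−A = (115, -20, +0.13); C−A = (-15, -15, -0.04).
Solve a·Δx + b·Δy = Δh: det = 115·(-15) − (-15)·(-20) = -2025.
∂h/∂x = [(+0.13)·(-15) − (-0.04)·(-20)] / -2025 = +0.001358
∂h/∂y = [115·(-0.04) − (-15)·(+0.13)] / -2025 = +0.001309
Flow direction (−∇h) has components (-0.001358 E, -0.001309 N).
Azimuth = atan2(E, N) = atan2(-0.001358, -0.001309) = 226.1° ≈ 226°.

226°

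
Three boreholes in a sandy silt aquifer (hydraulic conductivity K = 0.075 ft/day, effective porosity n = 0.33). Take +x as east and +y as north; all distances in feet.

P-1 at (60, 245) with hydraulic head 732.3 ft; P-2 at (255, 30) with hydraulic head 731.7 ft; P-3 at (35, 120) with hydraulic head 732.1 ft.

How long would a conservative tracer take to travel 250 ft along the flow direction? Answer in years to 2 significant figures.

With h = a·x + b·y + c and P-1 as origin, the differences give:
  195·a + (-215)·b = -0.6
  (-25)·a + (-125)·b = -0.2
Eliminate b (×(-125) and ×(-215), subtract): -29750·a = 32.00 → a = ∂h/∂x = -0.001076
Back-substitute: b = ∂h/∂y = +0.001815.
|∇h| = √(-0.001076² + 0.001815²) = 0.00211
Seepage velocity v = K·i/n = 0.075 × 0.00211 / 0.33 = 0.0004795 ft/day.
t = 250 / 0.0004795 = 5.214e+05 days = 1.43e+03 years.

1400 years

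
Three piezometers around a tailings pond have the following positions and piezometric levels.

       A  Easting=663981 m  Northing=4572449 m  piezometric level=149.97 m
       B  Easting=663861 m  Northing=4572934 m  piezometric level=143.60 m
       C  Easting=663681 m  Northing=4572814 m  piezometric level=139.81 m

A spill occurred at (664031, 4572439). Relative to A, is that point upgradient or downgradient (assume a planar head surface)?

upgradient

With h = a·x + b·y + c and A as origin, the differences give:
  (-120)·a + 485·b = -6.37
  (-300)·a + 365·b = -10.16
Eliminate b (×365 and ×485, subtract): 101700·a = 2602.550 → a = ∂h/∂x = +0.02559
Back-substitute: b = ∂h/∂y = -0.006802.
Head at (664031, 4572439) = 149.97 + (+0.02559)·(50) + (-0.006802)·(-10) = 151.32 m.
That is higher than the 149.97 m at A, so the point is upgradient.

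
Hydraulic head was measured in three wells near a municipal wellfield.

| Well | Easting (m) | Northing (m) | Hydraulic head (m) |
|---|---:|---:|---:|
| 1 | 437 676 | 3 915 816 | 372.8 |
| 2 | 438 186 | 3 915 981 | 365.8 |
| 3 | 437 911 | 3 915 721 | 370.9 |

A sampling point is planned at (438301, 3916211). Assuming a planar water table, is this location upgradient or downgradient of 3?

Differences from 1: to 2 (Δx, Δy, Δh) = (510, 165, -7.0); to 3 = (235, -95, -1.9).
Solve a·Δx + b·Δy = Δh: det = 510·(-95) − 235·165 = -87225.
∂h/∂x = [(-7.0)·(-95) − (-1.9)·165] / -87225 = -0.01122
∂h/∂y = [510·(-1.9) − 235·(-7.0)] / -87225 = -0.007750
Head at (438301, 3916211) = 372.8 + (-0.01122)·(625) + (-0.007750)·(395) = 362.73 m.
That is lower than the 370.9 m at 3, so the point is downgradient.

downgradient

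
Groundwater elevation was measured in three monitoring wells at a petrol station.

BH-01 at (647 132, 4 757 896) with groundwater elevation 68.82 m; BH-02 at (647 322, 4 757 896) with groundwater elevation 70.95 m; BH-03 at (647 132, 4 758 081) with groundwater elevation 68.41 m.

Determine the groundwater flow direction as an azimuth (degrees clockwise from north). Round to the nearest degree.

∂h/∂x = (70.95 − 68.82) / (647322 − 647132) = +0.01121
∂h/∂y = (68.41 − 68.82) / (4758081 − 4757896) = -0.002216
Flow direction (−∇h) has components (-0.01121 E, +0.002216 N).
Azimuth = atan2(E, N) = atan2(-0.01121, +0.002216) = 281.2° ≈ 281°.

281°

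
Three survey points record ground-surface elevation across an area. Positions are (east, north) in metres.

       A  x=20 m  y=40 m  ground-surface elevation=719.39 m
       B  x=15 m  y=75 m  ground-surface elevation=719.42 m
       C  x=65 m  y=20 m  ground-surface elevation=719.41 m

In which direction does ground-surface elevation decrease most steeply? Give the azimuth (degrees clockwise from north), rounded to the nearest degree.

With z = a·x + b·y + c and A as origin, the differences give:
  (-5)·a + 35·b = +0.03
  45·a + (-20)·b = +0.02
Eliminate b (×(-20) and ×35, subtract): -1475·a = -1.300 → a = ∂z/∂x = +0.0008814
Back-substitute: b = ∂z/∂y = +0.0009831.
Steepest decrease is along −∇f: components (-0.0008814 E, -0.0009831 N).
Azimuth = atan2(-0.0008814, -0.0009831) = 221.9° ≈ 222°.

222°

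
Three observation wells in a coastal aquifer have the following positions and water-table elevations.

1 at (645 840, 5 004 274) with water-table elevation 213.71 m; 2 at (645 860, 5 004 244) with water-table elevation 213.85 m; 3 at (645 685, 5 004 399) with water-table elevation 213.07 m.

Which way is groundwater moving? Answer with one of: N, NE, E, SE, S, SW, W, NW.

With h = a·x + b·y + c and 1 as origin, the differences give:
  20·a + (-30)·b = +0.14
  (-155)·a + 125·b = -0.64
Eliminate b (×125 and ×(-30), subtract): -2150·a = -1.700 → a = ∂h/∂x = +0.0007907
Back-substitute: b = ∂h/∂y = -0.004140.
Flow = −∇h = (-0.0007907 east, +0.004140 north), which points north.

N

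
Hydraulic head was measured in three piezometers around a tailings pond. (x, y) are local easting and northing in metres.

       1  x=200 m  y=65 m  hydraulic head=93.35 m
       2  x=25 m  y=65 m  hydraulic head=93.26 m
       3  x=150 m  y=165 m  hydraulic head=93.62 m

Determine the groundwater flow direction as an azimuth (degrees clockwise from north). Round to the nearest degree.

190°

Differences from 1: to 2 (Δx, Δy, Δh) = (-175, 0, -0.09); to 3 = (-50, 100, +0.27).
Solve a·Δx + b·Δy = Δh: det = (-175)·100 − (-50)·0 = -17500.
∂h/∂x = [(-0.09)·100 − (+0.27)·0] / -17500 = +0.0005143
∂h/∂y = [(-175)·(+0.27) − (-50)·(-0.09)] / -17500 = +0.002957
Flow direction (−∇h) has components (-0.0005143 E, -0.002957 N).
Azimuth = atan2(E, N) = atan2(-0.0005143, -0.002957) = 189.9° ≈ 190°.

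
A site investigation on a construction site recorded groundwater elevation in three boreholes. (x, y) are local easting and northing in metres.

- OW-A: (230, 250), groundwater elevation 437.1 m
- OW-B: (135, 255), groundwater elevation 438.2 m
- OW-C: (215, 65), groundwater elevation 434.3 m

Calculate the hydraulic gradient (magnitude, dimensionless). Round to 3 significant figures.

0.0193

With h = a·x + b·y + c and OW-A as origin, the differences give:
  (-95)·a + 5·b = +1.1
  (-15)·a + (-185)·b = -2.8
Eliminate b (×(-185) and ×5, subtract): 17650·a = -189.50 → a = ∂h/∂x = -0.01074
Back-substitute: b = ∂h/∂y = +0.01601.
|∇h| = √(-0.01074² + 0.01601²) = 0.01928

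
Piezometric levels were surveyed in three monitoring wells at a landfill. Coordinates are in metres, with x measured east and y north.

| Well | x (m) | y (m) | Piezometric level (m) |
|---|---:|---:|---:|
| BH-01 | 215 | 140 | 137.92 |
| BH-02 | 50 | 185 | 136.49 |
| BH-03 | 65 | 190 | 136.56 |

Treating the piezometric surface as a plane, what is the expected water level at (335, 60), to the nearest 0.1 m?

139.3 m

Differences from BH-01: to BH-02 (Δx, Δy, Δh) = (-165, 45, -1.43); to BH-03 = (-150, 50, -1.36).
Determinant of the coordinate differences = (-165)·50 − (-150)·45 = -1500.
∂h/∂x = [(-1.43)·50 − (-1.36)·45] / -1500 = +0.006867
∂h/∂y = [(-165)·(-1.36) − (-150)·(-1.43)] / -1500 = -0.006600
h(335, 60) = 137.92 + (+0.006867)·(120) + (-0.006600)·(-80) = 137.92 +0.824 +0.528 = 139.272 m.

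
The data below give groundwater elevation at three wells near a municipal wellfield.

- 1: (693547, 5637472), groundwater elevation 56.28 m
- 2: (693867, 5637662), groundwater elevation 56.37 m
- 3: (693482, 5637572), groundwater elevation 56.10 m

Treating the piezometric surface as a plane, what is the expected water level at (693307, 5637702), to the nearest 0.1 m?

Differences from 1: to 2 (Δx, Δy, Δh) = (320, 190, +0.09); to 3 = (-65, 100, -0.18).
Solve a·Δx + b·Δy = Δh: det = 320·100 − (-65)·190 = 44350.
∂h/∂x = [(+0.09)·100 − (-0.18)·190] / 44350 = +0.0009741
∂h/∂y = [320·(-0.18) − (-65)·(+0.09)] / 44350 = -0.001167
h(693307, 5637702) = 56.28 + (+0.0009741)·(-240) + (-0.001167)·(230) = 56.28 -0.234 -0.268 = 55.778 m.

55.8 m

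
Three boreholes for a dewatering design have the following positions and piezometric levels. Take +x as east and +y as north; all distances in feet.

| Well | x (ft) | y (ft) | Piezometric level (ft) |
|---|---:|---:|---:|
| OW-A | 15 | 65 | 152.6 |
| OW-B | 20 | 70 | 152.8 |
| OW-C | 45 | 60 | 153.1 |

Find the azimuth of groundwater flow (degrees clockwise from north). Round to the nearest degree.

Differences from OW-A: to OW-B (Δx, Δy, Δh) = (5, 5, +0.2); to OW-C = (30, -5, +0.5).
Solve a·Δx + b·Δy = Δh: det = 5·(-5) − 30·5 = -175.
∂h/∂x = [(+0.2)·(-5) − (+0.5)·5] / -175 = +0.02000
∂h/∂y = [5·(+0.5) − 30·(+0.2)] / -175 = +0.02000
Flow direction (−∇h) has components (-0.02000 E, -0.02000 N).
Azimuth = atan2(E, N) = atan2(-0.02000, -0.02000) = 225.0° ≈ 225°.

225°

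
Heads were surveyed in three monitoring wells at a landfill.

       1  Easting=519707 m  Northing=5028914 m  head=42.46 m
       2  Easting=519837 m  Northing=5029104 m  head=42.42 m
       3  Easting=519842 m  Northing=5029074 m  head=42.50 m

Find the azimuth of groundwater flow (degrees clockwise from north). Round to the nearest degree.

307°

Taking 1 as reference: 2−1 = (130, 190, -0.04); 3−1 = (135, 160, +0.04).
Solve a·Δx + b·Δy = Δh: det = 130·160 − 135·190 = -4850.
∂h/∂x = [(-0.04)·160 − (+0.04)·190] / -4850 = +0.002887
∂h/∂y = [130·(+0.04) − 135·(-0.04)] / -4850 = -0.002186
Flow direction (−∇h) has components (-0.002887 E, +0.002186 N).
Azimuth = atan2(E, N) = atan2(-0.002887, +0.002186) = 307.1° ≈ 307°.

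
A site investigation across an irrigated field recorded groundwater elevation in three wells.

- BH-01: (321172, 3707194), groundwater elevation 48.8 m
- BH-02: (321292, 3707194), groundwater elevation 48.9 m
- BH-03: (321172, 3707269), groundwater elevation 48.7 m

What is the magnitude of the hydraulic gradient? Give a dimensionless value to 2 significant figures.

0.0016

∂h/∂x = (48.9 − 48.8) / (321292 − 321172) = +0.0008333
∂h/∂y = (48.7 − 48.8) / (3707269 − 3707194) = -0.001333
|∇h| = √(0.0008333² + -0.001333²) = 0.001572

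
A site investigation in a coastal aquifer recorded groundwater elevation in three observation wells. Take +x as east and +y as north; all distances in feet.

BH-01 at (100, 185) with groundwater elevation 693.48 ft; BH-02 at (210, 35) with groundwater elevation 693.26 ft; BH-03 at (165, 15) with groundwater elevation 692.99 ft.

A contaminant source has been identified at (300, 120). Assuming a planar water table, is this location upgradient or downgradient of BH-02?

Differences from BH-01: to BH-02 (Δx, Δy, Δh) = (110, -150, -0.22); to BH-03 = (65, -170, -0.49).
Solve a·Δx + b·Δy = Δh: det = 110·(-170) − 65·(-150) = -8950.
∂h/∂x = [(-0.22)·(-170) − (-0.49)·(-150)] / -8950 = +0.004034
∂h/∂y = [110·(-0.49) − 65·(-0.22)] / -8950 = +0.004425
Head at (300, 120) = 693.48 + (+0.004034)·(200) + (+0.004425)·(-65) = 694.00 ft.
That is higher than the 693.26 ft at BH-02, so the point is upgradient.

upgradient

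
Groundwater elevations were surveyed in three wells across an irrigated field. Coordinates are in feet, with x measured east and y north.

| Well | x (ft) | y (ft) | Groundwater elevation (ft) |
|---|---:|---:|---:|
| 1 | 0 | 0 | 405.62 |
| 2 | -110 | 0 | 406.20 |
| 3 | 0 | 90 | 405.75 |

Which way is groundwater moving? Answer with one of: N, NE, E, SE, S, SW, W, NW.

∂h/∂x = (406.20 − 405.62) / (-110 − 0) = -0.005273
∂h/∂y = (405.75 − 405.62) / (90 − 0) = +0.001444
Flow = −∇h = (+0.005273 east, -0.001444 north), which points east.

E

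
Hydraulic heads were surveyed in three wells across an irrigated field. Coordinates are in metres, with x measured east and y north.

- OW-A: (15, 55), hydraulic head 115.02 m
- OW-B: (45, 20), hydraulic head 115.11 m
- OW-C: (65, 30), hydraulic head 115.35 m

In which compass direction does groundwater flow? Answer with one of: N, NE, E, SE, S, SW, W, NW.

SW

With h = a·x + b·y + c and OW-A as origin, the differences give:
  30·a + (-35)·b = +0.09
  50·a + (-25)·b = +0.33
Eliminate b (×(-25) and ×(-35), subtract): 1000·a = 9.300 → a = ∂h/∂x = +0.009300
Back-substitute: b = ∂h/∂y = +0.005400.
Flow = −∇h = (-0.009300 east, -0.005400 north), which points southwest.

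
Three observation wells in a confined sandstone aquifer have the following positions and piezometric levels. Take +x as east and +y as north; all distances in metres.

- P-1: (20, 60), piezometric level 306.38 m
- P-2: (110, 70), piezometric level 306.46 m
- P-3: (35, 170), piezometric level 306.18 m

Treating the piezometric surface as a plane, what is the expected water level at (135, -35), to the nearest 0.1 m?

Differences from P-1: to P-2 (Δx, Δy, Δh) = (90, 10, +0.08); to P-3 = (15, 110, -0.20).
Determinant of the coordinate differences = 90·110 − 15·10 = 9750.
∂h/∂x = [(+0.08)·110 − (-0.20)·10] / 9750 = +0.001108
∂h/∂y = [90·(-0.20) − 15·(+0.08)] / 9750 = -0.001969
h(135, -35) = 306.38 + (+0.001108)·(115) + (-0.001969)·(-95) = 306.38 +0.127 +0.187 = 306.694 m.

306.7 m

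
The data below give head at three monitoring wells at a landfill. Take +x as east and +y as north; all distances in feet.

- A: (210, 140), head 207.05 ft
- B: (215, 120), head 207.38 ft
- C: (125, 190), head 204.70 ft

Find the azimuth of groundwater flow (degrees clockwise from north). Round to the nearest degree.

Differences from A: to B (Δx, Δy, Δh) = (5, -20, +0.33); to C = (-85, 50, -2.35).
Solve a·Δx + b·Δy = Δh: det = 5·50 − (-85)·(-20) = -1450.
∂h/∂x = [(+0.33)·50 − (-2.35)·(-20)] / -1450 = +0.02103
∂h/∂y = [5·(-2.35) − (-85)·(+0.33)] / -1450 = -0.01124
Flow direction (−∇h) has components (-0.02103 E, +0.01124 N).
Azimuth = atan2(E, N) = atan2(-0.02103, +0.01124) = 298.1° ≈ 298°.

298°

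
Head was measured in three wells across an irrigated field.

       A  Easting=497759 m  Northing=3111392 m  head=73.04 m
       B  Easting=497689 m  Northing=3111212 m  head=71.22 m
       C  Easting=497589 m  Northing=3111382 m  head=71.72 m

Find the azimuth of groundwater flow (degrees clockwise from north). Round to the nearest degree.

225°

Taking A as reference: B−A = (-70, -180, -1.82); C−A = (-170, -10, -1.32).
Solve a·Δx + b·Δy = Δh: det = (-70)·(-10) − (-170)·(-180) = -29900.
∂h/∂x = [(-1.82)·(-10) − (-1.32)·(-180)] / -29900 = +0.007338
∂h/∂y = [(-70)·(-1.32) − (-170)·(-1.82)] / -29900 = +0.007258
Flow direction (−∇h) has components (-0.007338 E, -0.007258 N).
Azimuth = atan2(E, N) = atan2(-0.007338, -0.007258) = 225.3° ≈ 225°.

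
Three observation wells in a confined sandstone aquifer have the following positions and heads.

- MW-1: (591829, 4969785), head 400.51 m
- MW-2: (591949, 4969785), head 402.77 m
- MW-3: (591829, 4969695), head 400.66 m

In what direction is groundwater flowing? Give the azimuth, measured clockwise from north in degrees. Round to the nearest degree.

275°

∂h/∂x = (402.77 − 400.51) / (591949 − 591829) = +0.01883
∂h/∂y = (400.66 − 400.51) / (4969695 − 4969785) = -0.001667
Flow direction (−∇h) has components (-0.01883 E, +0.001667 N).
Azimuth = atan2(E, N) = atan2(-0.01883, +0.001667) = 275.1° ≈ 275°.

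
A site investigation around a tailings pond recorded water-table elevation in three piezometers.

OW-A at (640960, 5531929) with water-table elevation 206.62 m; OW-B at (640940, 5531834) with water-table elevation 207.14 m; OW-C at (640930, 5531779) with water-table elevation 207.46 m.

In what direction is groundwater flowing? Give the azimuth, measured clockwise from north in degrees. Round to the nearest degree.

304°

Differences from OW-A: to OW-B (Δx, Δy, Δh) = (-20, -95, +0.52); to OW-C = (-30, -150, +0.84).
Determinant of the coordinate differences = (-20)·(-150) − (-30)·(-95) = 150.
∂h/∂x = [(+0.52)·(-150) − (+0.84)·(-95)] / 150 = +0.01200
∂h/∂y = [(-20)·(+0.84) − (-30)·(+0.52)] / 150 = -0.008000
Flow direction (−∇h) has components (-0.01200 E, +0.008000 N).
Azimuth = atan2(E, N) = atan2(-0.01200, +0.008000) = 303.7° ≈ 304°.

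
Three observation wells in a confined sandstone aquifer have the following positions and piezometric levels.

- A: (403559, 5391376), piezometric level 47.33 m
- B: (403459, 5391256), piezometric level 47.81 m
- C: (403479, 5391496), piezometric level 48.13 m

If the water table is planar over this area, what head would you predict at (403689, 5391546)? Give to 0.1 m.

46.7 m

Differences from A: to B (Δx, Δy, Δh) = (-100, -120, +0.48); to C = (-80, 120, +0.80).
Solve a·Δx + b·Δy = Δh: det = (-100)·120 − (-80)·(-120) = -21600.
∂h/∂x = [(+0.48)·120 − (+0.80)·(-120)] / -21600 = -0.007111
∂h/∂y = [(-100)·(+0.80) − (-80)·(+0.48)] / -21600 = +0.001926
h(403689, 5391546) = 47.33 + (-0.007111)·(130) + (+0.001926)·(170) = 47.33 -0.924 +0.327 = 46.733 m.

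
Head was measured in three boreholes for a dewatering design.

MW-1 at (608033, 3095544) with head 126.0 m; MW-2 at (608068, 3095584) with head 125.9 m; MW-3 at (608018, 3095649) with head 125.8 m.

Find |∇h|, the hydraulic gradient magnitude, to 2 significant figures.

Three-point gradient (reference MW-1): Δ to MW-2 = (35, 40, -0.1), Δ to MW-3 = (-15, 105, -0.2).
∂h/∂x = -0.0005848, ∂h/∂y = -0.001988 (det = 4275).
|∇h| = √(-0.0005848² + -0.001988²) = 0.002072

0.0021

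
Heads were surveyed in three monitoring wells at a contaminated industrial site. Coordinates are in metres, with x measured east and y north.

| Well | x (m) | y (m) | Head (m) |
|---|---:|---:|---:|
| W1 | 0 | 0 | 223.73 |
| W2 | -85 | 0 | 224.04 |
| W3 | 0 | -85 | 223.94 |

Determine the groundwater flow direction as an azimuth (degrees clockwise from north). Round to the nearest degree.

∂h/∂x = (224.04 − 223.73) / (-85 − 0) = -0.003647
∂h/∂y = (223.94 − 223.73) / (-85 − 0) = -0.002471
Flow direction (−∇h) has components (+0.003647 E, +0.002471 N).
Azimuth = atan2(E, N) = atan2(+0.003647, +0.002471) = 55.9° ≈ 056°.

056°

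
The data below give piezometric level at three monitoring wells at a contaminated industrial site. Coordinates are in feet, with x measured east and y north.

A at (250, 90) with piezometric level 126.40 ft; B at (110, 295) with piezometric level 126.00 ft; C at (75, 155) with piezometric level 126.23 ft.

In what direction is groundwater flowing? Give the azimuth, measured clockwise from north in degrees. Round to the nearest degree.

Differences from A: to B (Δx, Δy, Δh) = (-140, 205, -0.40); to C = (-175, 65, -0.17).
Determinant of the coordinate differences = (-140)·65 − (-175)·205 = 26775.
∂h/∂x = [(-0.40)·65 − (-0.17)·205] / 26775 = +0.0003305
∂h/∂y = [(-140)·(-0.17) − (-175)·(-0.40)] / 26775 = -0.001725
Flow direction (−∇h) has components (-0.0003305 E, +0.001725 N).
Azimuth = atan2(E, N) = atan2(-0.0003305, +0.001725) = 349.2° ≈ 349°.

349°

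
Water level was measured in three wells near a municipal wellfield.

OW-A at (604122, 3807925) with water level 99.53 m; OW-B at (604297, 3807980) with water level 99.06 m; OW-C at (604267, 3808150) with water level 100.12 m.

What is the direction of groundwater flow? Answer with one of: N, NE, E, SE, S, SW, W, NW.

Taking OW-A as reference: OW-B−OW-A = (175, 55, -0.47); OW-C−OW-A = (145, 225, +0.59).
Solve a·Δx + b·Δy = Δh: det = 175·225 − 145·55 = 31400.
∂h/∂x = [(-0.47)·225 − (+0.59)·55] / 31400 = -0.004401
∂h/∂y = [175·(+0.59) − 145·(-0.47)] / 31400 = +0.005459
Flow = −∇h = (+0.004401 east, -0.005459 north), which points southeast.

SE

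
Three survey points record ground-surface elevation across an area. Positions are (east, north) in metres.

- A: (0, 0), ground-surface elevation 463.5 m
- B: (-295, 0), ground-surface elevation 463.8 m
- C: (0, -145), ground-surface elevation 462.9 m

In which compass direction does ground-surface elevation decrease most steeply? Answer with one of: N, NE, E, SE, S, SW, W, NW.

S

∂z/∂x = (463.8 − 463.5) / (-295 − 0) = -0.001017
∂z/∂y = (462.9 − 463.5) / (-145 − 0) = +0.004138
Steepest decrease is along −∇f = (+0.001017 E, -0.004138 N) → south.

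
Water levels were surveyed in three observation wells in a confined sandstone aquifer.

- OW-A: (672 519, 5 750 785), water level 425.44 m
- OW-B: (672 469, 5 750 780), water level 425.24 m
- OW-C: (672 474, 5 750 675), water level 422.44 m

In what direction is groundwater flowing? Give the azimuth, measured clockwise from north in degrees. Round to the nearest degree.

183°

Three-point gradient (reference OW-A): Δ to OW-B = (-50, -5, -0.20), Δ to OW-C = (-45, -110, -3.00).
∂h/∂x = +0.001327, ∂h/∂y = +0.02673 (det = 5275).
Flow direction (−∇h) has components (-0.001327 E, -0.02673 N).
Azimuth = atan2(E, N) = atan2(-0.001327, -0.02673) = 182.8° ≈ 183°.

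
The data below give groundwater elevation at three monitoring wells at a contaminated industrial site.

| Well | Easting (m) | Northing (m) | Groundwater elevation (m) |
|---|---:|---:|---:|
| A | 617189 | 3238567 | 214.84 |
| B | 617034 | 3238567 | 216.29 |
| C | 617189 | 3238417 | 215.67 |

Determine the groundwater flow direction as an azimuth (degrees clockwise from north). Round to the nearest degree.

059°

∂h/∂x = (216.29 − 214.84) / (617034 − 617189) = -0.009355
∂h/∂y = (215.67 − 214.84) / (3238417 − 3238567) = -0.005533
Flow direction (−∇h) has components (+0.009355 E, +0.005533 N).
Azimuth = atan2(E, N) = atan2(+0.009355, +0.005533) = 59.4° ≈ 059°.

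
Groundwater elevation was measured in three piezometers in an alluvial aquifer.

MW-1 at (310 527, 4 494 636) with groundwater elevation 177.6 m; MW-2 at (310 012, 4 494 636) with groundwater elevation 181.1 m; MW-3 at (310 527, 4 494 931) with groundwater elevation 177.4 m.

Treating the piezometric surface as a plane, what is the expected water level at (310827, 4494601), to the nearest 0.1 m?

∂h/∂x = (181.1 − 177.6) / (310012 − 310527) = -0.006796
∂h/∂y = (177.4 − 177.6) / (4494931 − 4494636) = -0.0006780
h(310827, 4494601) = 177.6 + (-0.006796)·(300) + (-0.0006780)·(-35) = 177.6 -2.039 +0.024 = 175.585 m.

175.6 m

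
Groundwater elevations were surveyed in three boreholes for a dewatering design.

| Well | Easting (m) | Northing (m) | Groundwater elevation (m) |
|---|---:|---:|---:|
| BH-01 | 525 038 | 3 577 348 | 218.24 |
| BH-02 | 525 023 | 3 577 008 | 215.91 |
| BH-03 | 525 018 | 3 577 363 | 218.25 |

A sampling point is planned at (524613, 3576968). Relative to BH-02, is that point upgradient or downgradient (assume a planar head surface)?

downgradient

Differences from BH-01: to BH-02 (Δx, Δy, Δh) = (-15, -340, -2.33); to BH-03 = (-20, 15, +0.01).
Solve a·Δx + b·Δy = Δh: det = (-15)·15 − (-20)·(-340) = -7025.
∂h/∂x = [(-2.33)·15 − (+0.01)·(-340)] / -7025 = +0.004491
∂h/∂y = [(-15)·(+0.01) − (-20)·(-2.33)] / -7025 = +0.006655
Head at (524613, 3576968) = 218.24 + (+0.004491)·(-425) + (+0.006655)·(-380) = 213.80 m.
That is lower than the 215.91 m at BH-02, so the point is downgradient.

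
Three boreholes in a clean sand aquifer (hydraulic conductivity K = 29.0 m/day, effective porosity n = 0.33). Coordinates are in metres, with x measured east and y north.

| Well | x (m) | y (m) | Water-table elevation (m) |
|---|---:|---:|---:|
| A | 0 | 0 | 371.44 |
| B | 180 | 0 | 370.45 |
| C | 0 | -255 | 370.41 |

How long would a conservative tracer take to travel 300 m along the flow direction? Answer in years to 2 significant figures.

∂h/∂x = (370.45 − 371.44) / (180 − 0) = -0.005500
∂h/∂y = (370.41 − 371.44) / (-255 − 0) = +0.004039
|∇h| = √(-0.005500² + 0.004039²) = 0.006824
Seepage velocity v = K·i/n = 29.0 × 0.006824 / 0.33 = 0.5997 m/day.
t = 300 / 0.5997 = 500.3 days = 1.37 years.

1.4 years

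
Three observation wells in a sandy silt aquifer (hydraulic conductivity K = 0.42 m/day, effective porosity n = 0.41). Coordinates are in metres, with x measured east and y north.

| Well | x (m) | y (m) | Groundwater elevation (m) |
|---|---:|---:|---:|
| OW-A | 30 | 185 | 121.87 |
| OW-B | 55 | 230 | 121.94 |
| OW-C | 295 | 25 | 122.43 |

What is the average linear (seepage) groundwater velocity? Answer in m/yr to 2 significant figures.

0.86 m/yr

With h = a·x + b·y + c and OW-A as origin, the differences give:
  25·a + 45·b = +0.07
  265·a + (-160)·b = +0.56
Eliminate b (×(-160) and ×45, subtract): -15925·a = -36.400 → a = ∂h/∂x = +0.002286
Back-substitute: b = ∂h/∂y = +0.0002857.
|∇h| = √(0.002286² + 0.0002857²) = 0.002304
Seepage velocity v = K·i/n = 0.42 × 0.002304 / 0.41 = 0.00236 m/day = 0.862 m/yr.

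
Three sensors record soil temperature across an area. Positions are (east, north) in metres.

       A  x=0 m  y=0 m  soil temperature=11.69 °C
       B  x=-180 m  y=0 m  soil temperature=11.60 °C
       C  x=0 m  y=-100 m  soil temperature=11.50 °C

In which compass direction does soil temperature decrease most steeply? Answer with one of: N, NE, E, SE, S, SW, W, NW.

S

∂T/∂x = (11.60 − 11.69) / (-180 − 0) = +0.0005000
∂T/∂y = (11.50 − 11.69) / (-100 − 0) = +0.001900
Steepest decrease is along −∇f = (-0.0005000 E, -0.001900 N) → south.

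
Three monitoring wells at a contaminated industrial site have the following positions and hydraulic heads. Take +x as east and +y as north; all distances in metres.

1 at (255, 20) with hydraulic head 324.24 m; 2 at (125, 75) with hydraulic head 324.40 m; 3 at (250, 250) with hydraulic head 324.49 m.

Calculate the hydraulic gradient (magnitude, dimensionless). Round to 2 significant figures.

Taking 1 as reference: 2−1 = (-130, 55, +0.16); 3−1 = (-5, 230, +0.25).
Determinant of the coordinate differences = (-130)·230 − (-5)·55 = -29625.
∂h/∂x = [(+0.16)·230 − (+0.25)·55] / -29625 = -0.0007781
∂h/∂y = [(-130)·(+0.25) − (-5)·(+0.16)] / -29625 = +0.001070
|∇h| = √(-0.0007781² + 0.001070²) = 0.001323

0.0013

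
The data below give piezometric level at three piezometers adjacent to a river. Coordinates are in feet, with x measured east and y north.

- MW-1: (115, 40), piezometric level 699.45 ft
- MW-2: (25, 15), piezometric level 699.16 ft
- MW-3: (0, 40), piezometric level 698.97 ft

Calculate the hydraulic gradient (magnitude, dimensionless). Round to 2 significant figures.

0.0054

Taking MW-1 as reference: MW-2−MW-1 = (-90, -25, -0.29); MW-3−MW-1 = (-115, 0, -0.48).
Solve a·Δx + b·Δy = Δh: det = (-90)·0 − (-115)·(-25) = -2875.
∂h/∂x = [(-0.29)·0 − (-0.48)·(-25)] / -2875 = +0.004174
∂h/∂y = [(-90)·(-0.48) − (-115)·(-0.29)] / -2875 = -0.003426
|∇h| = √(0.004174² + -0.003426²) = 0.0054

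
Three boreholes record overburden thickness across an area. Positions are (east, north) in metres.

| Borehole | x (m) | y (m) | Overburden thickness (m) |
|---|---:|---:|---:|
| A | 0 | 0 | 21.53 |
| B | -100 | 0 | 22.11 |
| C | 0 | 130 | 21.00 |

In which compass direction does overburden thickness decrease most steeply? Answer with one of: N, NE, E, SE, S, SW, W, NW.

∂d/∂x = (22.11 − 21.53) / (-100 − 0) = -0.005800
∂d/∂y = (21.00 − 21.53) / (130 − 0) = -0.004077
Steepest decrease is along −∇f = (+0.005800 E, +0.004077 N) → northeast.

NE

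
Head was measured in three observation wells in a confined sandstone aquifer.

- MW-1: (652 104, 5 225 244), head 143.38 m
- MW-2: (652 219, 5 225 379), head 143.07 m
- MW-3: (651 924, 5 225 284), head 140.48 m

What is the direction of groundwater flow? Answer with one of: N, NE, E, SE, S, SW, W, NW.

Taking MW-1 as reference: MW-2−MW-1 = (115, 135, -0.31); MW-3−MW-1 = (-180, 40, -2.90).
Solve a·Δx + b·Δy = Δh: det = 115·40 − (-180)·135 = 28900.
∂h/∂x = [(-0.31)·40 − (-2.90)·135] / 28900 = +0.01312
∂h/∂y = [115·(-2.90) − (-180)·(-0.31)] / 28900 = -0.01347
Flow = −∇h = (-0.01312 east, +0.01347 north), which points northwest.

NW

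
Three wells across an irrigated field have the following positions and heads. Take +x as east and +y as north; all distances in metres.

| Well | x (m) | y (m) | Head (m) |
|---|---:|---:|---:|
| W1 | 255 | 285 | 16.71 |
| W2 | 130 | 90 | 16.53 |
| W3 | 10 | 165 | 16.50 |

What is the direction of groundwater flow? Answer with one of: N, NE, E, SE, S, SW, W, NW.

Taking W1 as reference: W2−W1 = (-125, -195, -0.18); W3−W1 = (-245, -120, -0.21).
Determinant of the coordinate differences = (-125)·(-120) − (-245)·(-195) = -32775.
∂h/∂x = [(-0.18)·(-120) − (-0.21)·(-195)] / -32775 = +0.0005904
∂h/∂y = [(-125)·(-0.21) − (-245)·(-0.18)] / -32775 = +0.0005446
Flow = −∇h = (-0.0005904 east, -0.0005446 north), which points southwest.

SW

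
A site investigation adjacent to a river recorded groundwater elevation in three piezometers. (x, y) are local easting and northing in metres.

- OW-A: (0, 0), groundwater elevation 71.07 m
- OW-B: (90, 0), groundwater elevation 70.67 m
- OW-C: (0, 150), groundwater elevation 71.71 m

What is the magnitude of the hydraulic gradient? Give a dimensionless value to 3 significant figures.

∂h/∂x = (70.67 − 71.07) / (90 − 0) = -0.004444
∂h/∂y = (71.71 − 71.07) / (150 − 0) = +0.004267
|∇h| = √(-0.004444² + 0.004267²) = 0.006161

0.00616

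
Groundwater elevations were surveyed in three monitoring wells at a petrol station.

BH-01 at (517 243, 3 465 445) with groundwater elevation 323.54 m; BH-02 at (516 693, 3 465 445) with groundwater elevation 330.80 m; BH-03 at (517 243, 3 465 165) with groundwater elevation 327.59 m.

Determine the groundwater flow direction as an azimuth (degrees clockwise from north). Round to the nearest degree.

042°

∂h/∂x = (330.80 − 323.54) / (516693 − 517243) = -0.01320
∂h/∂y = (327.59 − 323.54) / (3465165 − 3465445) = -0.01446
Flow direction (−∇h) has components (+0.01320 E, +0.01446 N).
Azimuth = atan2(E, N) = atan2(+0.01320, +0.01446) = 42.4° ≈ 042°.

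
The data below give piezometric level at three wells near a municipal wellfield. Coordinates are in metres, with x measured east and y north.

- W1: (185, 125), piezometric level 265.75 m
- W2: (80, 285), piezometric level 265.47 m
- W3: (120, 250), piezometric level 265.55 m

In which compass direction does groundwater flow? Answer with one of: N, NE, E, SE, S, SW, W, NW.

Differences from W1: to W2 (Δx, Δy, Δh) = (-105, 160, -0.28); to W3 = (-65, 125, -0.20).
Solve a·Δx + b·Δy = Δh: det = (-105)·125 − (-65)·160 = -2725.
∂h/∂x = [(-0.28)·125 − (-0.20)·160] / -2725 = +0.001101
∂h/∂y = [(-105)·(-0.20) − (-65)·(-0.28)] / -2725 = -0.001028
Flow = −∇h = (-0.001101 east, +0.001028 north), which points northwest.

NW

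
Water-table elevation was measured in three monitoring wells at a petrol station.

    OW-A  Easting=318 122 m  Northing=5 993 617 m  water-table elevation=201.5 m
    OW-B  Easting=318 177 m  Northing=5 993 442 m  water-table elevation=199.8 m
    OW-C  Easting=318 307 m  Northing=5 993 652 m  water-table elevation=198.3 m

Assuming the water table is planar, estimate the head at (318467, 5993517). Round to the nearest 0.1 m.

Taking OW-A as reference: OW-B−OW-A = (55, -175, -1.7); OW-C−OW-A = (185, 35, -3.2).
Determinant of the coordinate differences = 55·35 − 185·(-175) = 34300.
∂h/∂x = [(-1.7)·35 − (-3.2)·(-175)] / 34300 = -0.01806
∂h/∂y = [55·(-3.2) − 185·(-1.7)] / 34300 = +0.004038
h(318467, 5993517) = 201.5 + (-0.01806)·(345) + (+0.004038)·(-100) = 201.5 -6.231 -0.404 = 194.865 m.

194.9 m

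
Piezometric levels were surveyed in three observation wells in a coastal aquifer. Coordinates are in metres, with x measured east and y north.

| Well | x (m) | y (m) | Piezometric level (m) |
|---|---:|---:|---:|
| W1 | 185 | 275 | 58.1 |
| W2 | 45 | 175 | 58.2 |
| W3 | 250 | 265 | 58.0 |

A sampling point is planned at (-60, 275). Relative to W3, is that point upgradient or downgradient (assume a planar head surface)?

upgradient

Differences from W1: to W2 (Δx, Δy, Δh) = (-140, -100, +0.1); to W3 = (65, -10, -0.1).
Determinant of the coordinate differences = (-140)·(-10) − 65·(-100) = 7900.
∂h/∂x = [(+0.1)·(-10) − (-0.1)·(-100)] / 7900 = -0.001392
∂h/∂y = [(-140)·(-0.1) − 65·(+0.1)] / 7900 = +0.0009494
Head at (-60, 275) = 58.1 + (-0.001392)·(-245) + (+0.0009494)·(0) = 58.44 m.
That is higher than the 58.0 m at W3, so the point is upgradient.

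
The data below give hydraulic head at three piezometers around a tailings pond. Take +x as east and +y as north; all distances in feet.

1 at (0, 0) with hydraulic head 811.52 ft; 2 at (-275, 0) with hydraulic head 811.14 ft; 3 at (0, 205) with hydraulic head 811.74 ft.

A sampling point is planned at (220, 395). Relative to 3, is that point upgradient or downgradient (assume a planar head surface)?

upgradient

∂h/∂x = (811.14 − 811.52) / (-275 − 0) = +0.001382
∂h/∂y = (811.74 − 811.52) / (205 − 0) = +0.001073
Head at (220, 395) = 811.52 + (+0.001382)·(220) + (+0.001073)·(395) = 812.25 ft.
That is higher than the 811.74 ft at 3, so the point is upgradient.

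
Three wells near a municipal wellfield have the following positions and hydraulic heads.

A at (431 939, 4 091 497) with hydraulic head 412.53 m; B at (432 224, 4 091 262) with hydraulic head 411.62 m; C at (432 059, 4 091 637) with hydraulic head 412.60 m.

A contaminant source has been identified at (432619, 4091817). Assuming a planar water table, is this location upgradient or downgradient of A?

downgradient

Taking A as reference: B−A = (285, -235, -0.91); C−A = (120, 140, +0.07).
Solve a·Δx + b·Δy = Δh: det = 285·140 − 120·(-235) = 68100.
∂h/∂x = [(-0.91)·140 − (+0.07)·(-235)] / 68100 = -0.001629
∂h/∂y = [285·(+0.07) − 120·(-0.91)] / 68100 = +0.001896
Head at (432619, 4091817) = 412.53 + (-0.001629)·(680) + (+0.001896)·(320) = 412.03 m.
That is lower than the 412.53 m at A, so the point is downgradient.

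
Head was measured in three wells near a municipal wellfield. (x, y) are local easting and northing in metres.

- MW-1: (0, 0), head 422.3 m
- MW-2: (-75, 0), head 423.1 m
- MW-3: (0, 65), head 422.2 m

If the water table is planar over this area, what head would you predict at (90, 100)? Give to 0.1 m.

∂h/∂x = (423.1 − 422.3) / (-75 − 0) = -0.01067
∂h/∂y = (422.2 − 422.3) / (65 − 0) = -0.001538
h(90, 100) = 422.3 + (-0.01067)·(90) + (-0.001538)·(100) = 422.3 -0.960 -0.154 = 421.186 m.

421.2 m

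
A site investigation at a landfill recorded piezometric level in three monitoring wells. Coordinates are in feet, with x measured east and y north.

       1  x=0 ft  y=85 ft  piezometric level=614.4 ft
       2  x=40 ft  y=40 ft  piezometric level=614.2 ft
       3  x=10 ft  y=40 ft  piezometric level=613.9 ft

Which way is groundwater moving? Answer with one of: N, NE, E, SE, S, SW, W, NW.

With h = a·x + b·y + c and 1 as origin, the differences give:
  40·a + (-45)·b = -0.2
  10·a + (-45)·b = -0.5
Eliminate b (×(-45) and ×(-45), subtract): -1350·a = -13.50 → a = ∂h/∂x = +0.01000
Back-substitute: b = ∂h/∂y = +0.01333.
Flow = −∇h = (-0.01000 east, -0.01333 north), which points southwest.

SW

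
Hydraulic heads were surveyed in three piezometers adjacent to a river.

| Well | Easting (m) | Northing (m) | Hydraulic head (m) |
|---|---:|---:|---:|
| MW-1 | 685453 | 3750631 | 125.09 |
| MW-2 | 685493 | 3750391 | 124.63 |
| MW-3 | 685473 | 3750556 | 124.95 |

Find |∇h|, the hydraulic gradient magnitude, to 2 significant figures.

0.0021

Taking MW-1 as reference: MW-2−MW-1 = (40, -240, -0.46); MW-3−MW-1 = (20, -75, -0.14).
Determinant of the coordinate differences = 40·(-75) − 20·(-240) = 1800.
∂h/∂x = [(-0.46)·(-75) − (-0.14)·(-240)] / 1800 = +0.0005000
∂h/∂y = [40·(-0.14) − 20·(-0.46)] / 1800 = +0.002000
|∇h| = √(0.0005000² + 0.002000²) = 0.002062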